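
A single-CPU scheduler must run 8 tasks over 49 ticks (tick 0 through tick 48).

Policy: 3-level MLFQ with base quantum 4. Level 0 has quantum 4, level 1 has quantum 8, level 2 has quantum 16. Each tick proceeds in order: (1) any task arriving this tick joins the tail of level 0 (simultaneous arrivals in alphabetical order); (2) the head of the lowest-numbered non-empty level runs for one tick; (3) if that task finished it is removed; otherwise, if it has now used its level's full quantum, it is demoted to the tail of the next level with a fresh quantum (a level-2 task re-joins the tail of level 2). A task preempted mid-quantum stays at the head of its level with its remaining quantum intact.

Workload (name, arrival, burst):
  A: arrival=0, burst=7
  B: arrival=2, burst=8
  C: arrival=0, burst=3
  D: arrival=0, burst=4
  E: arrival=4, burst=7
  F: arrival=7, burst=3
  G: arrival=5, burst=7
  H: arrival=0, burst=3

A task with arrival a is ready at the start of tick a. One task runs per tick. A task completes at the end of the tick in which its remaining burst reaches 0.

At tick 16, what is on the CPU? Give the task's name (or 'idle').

t=0: L0/L1/L2 = ACDH/-/- → run A
t=1: L0/L1/L2 = ACDH/-/- → run A
t=2: L0/L1/L2 = ACDHB/-/- → run A
t=3: L0/L1/L2 = ACDHB/-/- → run A
t=4: L0/L1/L2 = CDHBE/A/- → run C
t=5: L0/L1/L2 = CDHBEG/A/- → run C
t=6: L0/L1/L2 = CDHBEG/A/- → run C
t=7: L0/L1/L2 = DHBEGF/A/- → run D
t=8: L0/L1/L2 = DHBEGF/A/- → run D
t=9: L0/L1/L2 = DHBEGF/A/- → run D
t=10: L0/L1/L2 = DHBEGF/A/- → run D
t=11: L0/L1/L2 = HBEGF/A/- → run H
t=12: L0/L1/L2 = HBEGF/A/- → run H
t=13: L0/L1/L2 = HBEGF/A/- → run H
t=14: L0/L1/L2 = BEGF/A/- → run B
t=15: L0/L1/L2 = BEGF/A/- → run B
t=16: L0/L1/L2 = BEGF/A/- → run B
t=17: L0/L1/L2 = BEGF/A/- → run B
t=18: L0/L1/L2 = EGF/AB/- → run E
t=19: L0/L1/L2 = EGF/AB/- → run E
t=20: L0/L1/L2 = EGF/AB/- → run E
t=21: L0/L1/L2 = EGF/AB/- → run E
t=22: L0/L1/L2 = GF/ABE/- → run G
t=23: L0/L1/L2 = GF/ABE/- → run G
t=24: L0/L1/L2 = GF/ABE/- → run G
t=25: L0/L1/L2 = GF/ABE/- → run G
t=26: L0/L1/L2 = F/ABEG/- → run F
t=27: L0/L1/L2 = F/ABEG/- → run F
t=28: L0/L1/L2 = F/ABEG/- → run F
t=29: L0/L1/L2 = -/ABEG/- → run A
t=30: L0/L1/L2 = -/ABEG/- → run A
t=31: L0/L1/L2 = -/ABEG/- → run A
t=32: L0/L1/L2 = -/BEG/- → run B
t=33: L0/L1/L2 = -/BEG/- → run B
t=34: L0/L1/L2 = -/BEG/- → run B
t=35: L0/L1/L2 = -/BEG/- → run B
t=36: L0/L1/L2 = -/EG/- → run E
t=37: L0/L1/L2 = -/EG/- → run E
t=38: L0/L1/L2 = -/EG/- → run E
t=39: L0/L1/L2 = -/G/- → run G
t=40: L0/L1/L2 = -/G/- → run G
t=41: L0/L1/L2 = -/G/- → run G
t=42: (idle)
t=43: (idle)
t=44: (idle)
t=45: (idle)
t=46: (idle)
t=47: (idle)
t=48: (idle)

running at tick 16 = B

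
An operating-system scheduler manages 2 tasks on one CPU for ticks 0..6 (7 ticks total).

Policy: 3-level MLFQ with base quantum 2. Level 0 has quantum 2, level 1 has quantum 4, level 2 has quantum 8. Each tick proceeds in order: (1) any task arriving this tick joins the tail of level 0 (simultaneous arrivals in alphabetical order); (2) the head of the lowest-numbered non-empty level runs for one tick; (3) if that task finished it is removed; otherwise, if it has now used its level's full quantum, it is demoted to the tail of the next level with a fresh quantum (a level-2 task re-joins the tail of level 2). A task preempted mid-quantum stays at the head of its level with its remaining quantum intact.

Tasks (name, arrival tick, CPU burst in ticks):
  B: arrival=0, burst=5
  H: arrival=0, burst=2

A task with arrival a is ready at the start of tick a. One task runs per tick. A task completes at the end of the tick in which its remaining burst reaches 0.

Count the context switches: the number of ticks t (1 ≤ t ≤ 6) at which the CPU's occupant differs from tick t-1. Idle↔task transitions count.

context switches = 2

t=0: L0/L1/L2 = BH/-/- → run B
t=1: L0/L1/L2 = BH/-/- → run B
t=2: L0/L1/L2 = H/B/- → run H
t=3: L0/L1/L2 = H/B/- → run H
t=4: L0/L1/L2 = -/B/- → run B
t=5: L0/L1/L2 = -/B/- → run B
t=6: L0/L1/L2 = -/B/- → run B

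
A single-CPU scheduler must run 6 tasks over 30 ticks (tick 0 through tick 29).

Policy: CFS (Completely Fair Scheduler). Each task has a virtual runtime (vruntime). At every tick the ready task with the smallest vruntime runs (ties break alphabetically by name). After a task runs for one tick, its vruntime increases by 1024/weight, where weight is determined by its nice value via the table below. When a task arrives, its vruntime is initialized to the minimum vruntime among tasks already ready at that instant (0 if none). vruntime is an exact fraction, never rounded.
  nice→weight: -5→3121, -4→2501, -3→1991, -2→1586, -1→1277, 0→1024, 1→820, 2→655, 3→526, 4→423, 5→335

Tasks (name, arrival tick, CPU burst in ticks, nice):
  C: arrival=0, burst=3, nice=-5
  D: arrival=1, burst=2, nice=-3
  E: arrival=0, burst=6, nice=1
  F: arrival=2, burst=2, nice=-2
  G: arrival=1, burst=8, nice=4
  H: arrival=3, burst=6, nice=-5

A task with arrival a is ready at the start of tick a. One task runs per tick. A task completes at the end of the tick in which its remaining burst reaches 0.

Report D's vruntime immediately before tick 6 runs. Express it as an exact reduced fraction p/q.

t=0: vr[C=0 E=0] → run C
t=1: vr[C=1024/3121 D=0 E=0 G=0] → run D
t=2: vr[C=1024/3121 D=1024/1991 E=0 F=0 G=0] → run E
t=3: vr[C=1024/3121 D=1024/1991 E=256/205 F=0 G=0 H=0] → run F
t=4: vr[C=1024/3121 D=1024/1991 E=256/205 F=512/793 G=0 H=0] → run G
t=5: vr[C=1024/3121 D=1024/1991 E=256/205 F=512/793 G=1024/423 H=0] → run H
t=6: vr[C=1024/3121 D=1024/1991 E=256/205 F=512/793 G=1024/423 H=1024/3121] → run C
t=7: vr[C=2048/3121 D=1024/1991 E=256/205 F=512/793 G=1024/423 H=1024/3121] → run H
t=8: vr[C=2048/3121 D=1024/1991 E=256/205 F=512/793 G=1024/423 H=2048/3121] → run D
t=9: vr[C=2048/3121 E=256/205 F=512/793 G=1024/423 H=2048/3121] → run F
t=10: vr[C=2048/3121 E=256/205 G=1024/423 H=2048/3121] → run C
t=11: vr[E=256/205 G=1024/423 H=2048/3121] → run H
t=12: vr[E=256/205 G=1024/423 H=3072/3121] → run H
t=13: vr[E=256/205 G=1024/423 H=4096/3121] → run E
t=14: vr[E=512/205 G=1024/423 H=4096/3121] → run H
t=15: vr[E=512/205 G=1024/423 H=5120/3121] → run H
t=16: vr[E=512/205 G=1024/423] → run G
t=17: vr[E=512/205 G=2048/423] → run E
t=18: vr[E=768/205 G=2048/423] → run E
t=19: vr[E=1024/205 G=2048/423] → run G
t=20: vr[E=1024/205 G=1024/141] → run E
t=21: vr[E=256/41 G=1024/141] → run E
t=22: vr[G=1024/141] → run G
t=23: vr[G=4096/423] → run G
t=24: vr[G=5120/423] → run G
t=25: vr[G=2048/141] → run G
t=26: vr[G=7168/423] → run G
t=27: (idle)
t=28: (idle)
t=29: (idle)

vruntime(D, start of tick 6) = 1024/1991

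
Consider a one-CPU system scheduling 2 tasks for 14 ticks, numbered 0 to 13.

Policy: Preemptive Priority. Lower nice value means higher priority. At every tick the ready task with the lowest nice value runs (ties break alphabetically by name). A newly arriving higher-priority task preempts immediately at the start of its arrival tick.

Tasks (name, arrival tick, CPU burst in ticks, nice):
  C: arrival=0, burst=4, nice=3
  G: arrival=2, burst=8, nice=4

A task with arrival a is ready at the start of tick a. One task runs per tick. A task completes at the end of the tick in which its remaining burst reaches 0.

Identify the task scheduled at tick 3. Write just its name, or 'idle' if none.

t=0: ready={C} → run C
t=1: ready={C} → run C
t=2: ready={C,G} → run C
t=3: ready={C,G} → run C
t=4: ready={G} → run G
t=5: ready={G} → run G
t=6: ready={G} → run G
t=7: ready={G} → run G
t=8: ready={G} → run G
t=9: ready={G} → run G
t=10: ready={G} → run G
t=11: ready={G} → run G
t=12: (idle)
t=13: (idle)

running at tick 3 = C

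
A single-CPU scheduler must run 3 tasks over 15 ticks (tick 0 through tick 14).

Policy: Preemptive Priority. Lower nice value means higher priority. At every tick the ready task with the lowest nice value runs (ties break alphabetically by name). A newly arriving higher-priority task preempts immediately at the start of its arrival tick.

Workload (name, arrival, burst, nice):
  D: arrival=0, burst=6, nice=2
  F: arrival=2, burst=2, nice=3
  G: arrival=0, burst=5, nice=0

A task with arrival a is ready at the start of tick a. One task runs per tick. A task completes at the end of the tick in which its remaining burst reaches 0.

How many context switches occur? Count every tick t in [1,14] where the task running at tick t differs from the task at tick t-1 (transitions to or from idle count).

context switches = 3

t=0: ready={D,G} → run G
t=1: ready={D,G} → run G
t=2: ready={D,F,G} → run G
t=3: ready={D,F,G} → run G
t=4: ready={D,F,G} → run G
t=5: ready={D,F} → run D
t=6: ready={D,F} → run D
t=7: ready={D,F} → run D
t=8: ready={D,F} → run D
t=9: ready={D,F} → run D
t=10: ready={D,F} → run D
t=11: ready={F} → run F
t=12: ready={F} → run F
t=13: (idle)
t=14: (idle)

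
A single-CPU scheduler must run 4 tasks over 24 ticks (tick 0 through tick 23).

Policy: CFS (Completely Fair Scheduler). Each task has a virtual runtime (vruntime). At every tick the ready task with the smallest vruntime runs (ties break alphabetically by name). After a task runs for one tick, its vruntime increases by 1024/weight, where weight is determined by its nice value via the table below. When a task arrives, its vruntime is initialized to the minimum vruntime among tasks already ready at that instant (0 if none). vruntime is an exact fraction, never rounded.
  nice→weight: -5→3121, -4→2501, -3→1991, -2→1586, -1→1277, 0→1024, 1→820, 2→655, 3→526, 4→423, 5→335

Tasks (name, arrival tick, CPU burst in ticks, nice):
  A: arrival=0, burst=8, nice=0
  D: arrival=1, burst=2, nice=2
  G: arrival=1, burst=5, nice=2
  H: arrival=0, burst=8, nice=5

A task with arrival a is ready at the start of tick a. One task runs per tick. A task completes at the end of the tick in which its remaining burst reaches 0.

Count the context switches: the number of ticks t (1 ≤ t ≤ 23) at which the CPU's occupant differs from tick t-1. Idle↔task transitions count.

t=0: vr[A=0 H=0] → run A
t=1: vr[A=1 D=0 G=0 H=0] → run D
t=2: vr[A=1 D=1024/655 G=0 H=0] → run G
t=3: vr[A=1 D=1024/655 G=1024/655 H=0] → run H
t=4: vr[A=1 D=1024/655 G=1024/655 H=1024/335] → run A
t=5: vr[A=2 D=1024/655 G=1024/655 H=1024/335] → run D
t=6: vr[A=2 G=1024/655 H=1024/335] → run G
t=7: vr[A=2 G=2048/655 H=1024/335] → run A
t=8: vr[A=3 G=2048/655 H=1024/335] → run A
t=9: vr[A=4 G=2048/655 H=1024/335] → run H
t=10: vr[A=4 G=2048/655 H=2048/335] → run G
t=11: vr[A=4 G=3072/655 H=2048/335] → run A
t=12: vr[A=5 G=3072/655 H=2048/335] → run G
t=13: vr[A=5 G=4096/655 H=2048/335] → run A
t=14: vr[A=6 G=4096/655 H=2048/335] → run A
t=15: vr[A=7 G=4096/655 H=2048/335] → run H
t=16: vr[A=7 G=4096/655 H=3072/335] → run G
t=17: vr[A=7 H=3072/335] → run A
t=18: vr[H=3072/335] → run H
t=19: vr[H=4096/335] → run H
t=20: vr[H=1024/67] → run H
t=21: vr[H=6144/335] → run H
t=22: vr[H=7168/335] → run H
t=23: (idle)

context switches = 17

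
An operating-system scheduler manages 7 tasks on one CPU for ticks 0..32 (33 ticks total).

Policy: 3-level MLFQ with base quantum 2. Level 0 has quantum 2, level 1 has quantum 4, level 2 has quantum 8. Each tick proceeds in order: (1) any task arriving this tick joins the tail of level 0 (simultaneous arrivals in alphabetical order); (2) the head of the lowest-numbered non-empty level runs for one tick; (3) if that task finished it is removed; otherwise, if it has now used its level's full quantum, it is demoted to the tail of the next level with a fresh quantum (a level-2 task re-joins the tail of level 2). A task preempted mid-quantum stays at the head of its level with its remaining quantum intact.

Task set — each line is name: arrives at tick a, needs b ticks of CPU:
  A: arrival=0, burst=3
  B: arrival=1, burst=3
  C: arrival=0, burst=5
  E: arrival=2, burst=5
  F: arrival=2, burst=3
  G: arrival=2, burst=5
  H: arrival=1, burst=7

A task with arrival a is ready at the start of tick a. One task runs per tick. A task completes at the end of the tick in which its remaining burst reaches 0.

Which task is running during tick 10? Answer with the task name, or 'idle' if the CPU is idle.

running at tick 10 = F

t=0: L0/L1/L2 = AC/-/- → run A
t=1: L0/L1/L2 = ACBH/-/- → run A
t=2: L0/L1/L2 = CBHEFG/A/- → run C
t=3: L0/L1/L2 = CBHEFG/A/- → run C
t=4: L0/L1/L2 = BHEFG/AC/- → run B
t=5: L0/L1/L2 = BHEFG/AC/- → run B
t=6: L0/L1/L2 = HEFG/ACB/- → run H
t=7: L0/L1/L2 = HEFG/ACB/- → run H
t=8: L0/L1/L2 = EFG/ACBH/- → run E
t=9: L0/L1/L2 = EFG/ACBH/- → run E
t=10: L0/L1/L2 = FG/ACBHE/- → run F
t=11: L0/L1/L2 = FG/ACBHE/- → run F
t=12: L0/L1/L2 = G/ACBHEF/- → run G
t=13: L0/L1/L2 = G/ACBHEF/- → run G
t=14: L0/L1/L2 = -/ACBHEFG/- → run A
t=15: L0/L1/L2 = -/CBHEFG/- → run C
t=16: L0/L1/L2 = -/CBHEFG/- → run C
t=17: L0/L1/L2 = -/CBHEFG/- → run C
t=18: L0/L1/L2 = -/BHEFG/- → run B
t=19: L0/L1/L2 = -/HEFG/- → run H
t=20: L0/L1/L2 = -/HEFG/- → run H
t=21: L0/L1/L2 = -/HEFG/- → run H
t=22: L0/L1/L2 = -/HEFG/- → run H
t=23: L0/L1/L2 = -/EFG/H → run E
t=24: L0/L1/L2 = -/EFG/H → run E
t=25: L0/L1/L2 = -/EFG/H → run E
t=26: L0/L1/L2 = -/FG/H → run F
t=27: L0/L1/L2 = -/G/H → run G
t=28: L0/L1/L2 = -/G/H → run G
t=29: L0/L1/L2 = -/G/H → run G
t=30: L0/L1/L2 = -/-/H → run H
t=31: (idle)
t=32: (idle)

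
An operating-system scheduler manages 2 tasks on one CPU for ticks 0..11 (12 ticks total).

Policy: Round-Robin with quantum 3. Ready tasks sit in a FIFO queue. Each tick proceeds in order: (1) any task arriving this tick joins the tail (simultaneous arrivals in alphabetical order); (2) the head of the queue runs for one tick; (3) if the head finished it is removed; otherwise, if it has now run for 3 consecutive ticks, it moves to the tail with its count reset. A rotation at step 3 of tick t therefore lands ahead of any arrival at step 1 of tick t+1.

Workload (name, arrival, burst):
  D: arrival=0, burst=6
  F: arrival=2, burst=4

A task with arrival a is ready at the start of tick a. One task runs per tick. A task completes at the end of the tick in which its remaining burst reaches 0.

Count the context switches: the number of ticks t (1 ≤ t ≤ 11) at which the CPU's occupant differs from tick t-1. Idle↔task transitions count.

context switches = 4

t=0: queue=[D] q_used=0 → run D
t=1: queue=[D] q_used=1 → run D
t=2: queue=[D,F] q_used=2 → run D
t=3: queue=[F,D] q_used=0 → run F
t=4: queue=[F,D] q_used=1 → run F
t=5: queue=[F,D] q_used=2 → run F
t=6: queue=[D,F] q_used=0 → run D
t=7: queue=[D,F] q_used=1 → run D
t=8: queue=[D,F] q_used=2 → run D
t=9: queue=[F] q_used=0 → run F
t=10: (idle)
t=11: (idle)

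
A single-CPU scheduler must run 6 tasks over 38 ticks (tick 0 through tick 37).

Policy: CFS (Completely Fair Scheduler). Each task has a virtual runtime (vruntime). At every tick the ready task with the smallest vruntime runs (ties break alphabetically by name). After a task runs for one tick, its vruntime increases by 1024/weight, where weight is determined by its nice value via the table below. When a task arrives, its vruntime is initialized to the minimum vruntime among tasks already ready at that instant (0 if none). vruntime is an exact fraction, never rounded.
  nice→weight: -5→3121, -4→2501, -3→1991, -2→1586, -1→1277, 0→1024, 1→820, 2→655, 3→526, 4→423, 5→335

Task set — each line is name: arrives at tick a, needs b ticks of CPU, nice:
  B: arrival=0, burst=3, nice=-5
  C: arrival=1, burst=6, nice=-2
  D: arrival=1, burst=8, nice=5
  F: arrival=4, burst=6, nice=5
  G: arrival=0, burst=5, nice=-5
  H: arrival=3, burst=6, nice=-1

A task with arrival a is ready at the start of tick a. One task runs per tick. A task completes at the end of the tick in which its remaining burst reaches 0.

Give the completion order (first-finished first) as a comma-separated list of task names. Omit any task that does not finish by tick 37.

completion order = B, G, C, H, F, D

t=0: vr[B=0 G=0] → run B
t=1: vr[B=1024/3121 C=0 D=0 G=0] → run C
t=2: vr[B=1024/3121 C=512/793 D=0 G=0] → run D
t=3: vr[B=1024/3121 C=512/793 D=1024/335 G=0 H=0] → run G
t=4: vr[B=1024/3121 C=512/793 D=1024/335 F=0 G=1024/3121 H=0] → run F
t=5: vr[B=1024/3121 C=512/793 D=1024/335 F=1024/335 G=1024/3121 H=0] → run H
t=6: vr[B=1024/3121 C=512/793 D=1024/335 F=1024/335 G=1024/3121 H=1024/1277] → run B
t=7: vr[B=2048/3121 C=512/793 D=1024/335 F=1024/335 G=1024/3121 H=1024/1277] → run G
t=8: vr[B=2048/3121 C=512/793 D=1024/335 F=1024/335 G=2048/3121 H=1024/1277] → run C
t=9: vr[B=2048/3121 C=1024/793 D=1024/335 F=1024/335 G=2048/3121 H=1024/1277] → run B
t=10: vr[C=1024/793 D=1024/335 F=1024/335 G=2048/3121 H=1024/1277] → run G
t=11: vr[C=1024/793 D=1024/335 F=1024/335 G=3072/3121 H=1024/1277] → run H
t=12: vr[C=1024/793 D=1024/335 F=1024/335 G=3072/3121 H=2048/1277] → run G
t=13: vr[C=1024/793 D=1024/335 F=1024/335 G=4096/3121 H=2048/1277] → run C
t=14: vr[C=1536/793 D=1024/335 F=1024/335 G=4096/3121 H=2048/1277] → run G
t=15: vr[C=1536/793 D=1024/335 F=1024/335 H=2048/1277] → run H
t=16: vr[C=1536/793 D=1024/335 F=1024/335 H=3072/1277] → run C
t=17: vr[C=2048/793 D=1024/335 F=1024/335 H=3072/1277] → run H
t=18: vr[C=2048/793 D=1024/335 F=1024/335 H=4096/1277] → run C
t=19: vr[C=2560/793 D=1024/335 F=1024/335 H=4096/1277] → run D
t=20: vr[C=2560/793 D=2048/335 F=1024/335 H=4096/1277] → run F
t=21: vr[C=2560/793 D=2048/335 F=2048/335 H=4096/1277] → run H
t=22: vr[C=2560/793 D=2048/335 F=2048/335 H=5120/1277] → run C
t=23: vr[D=2048/335 F=2048/335 H=5120/1277] → run H
t=24: vr[D=2048/335 F=2048/335] → run D
t=25: vr[D=3072/335 F=2048/335] → run F
t=26: vr[D=3072/335 F=3072/335] → run D
t=27: vr[D=4096/335 F=3072/335] → run F
t=28: vr[D=4096/335 F=4096/335] → run D
t=29: vr[D=1024/67 F=4096/335] → run F
t=30: vr[D=1024/67 F=1024/67] → run D
t=31: vr[D=6144/335 F=1024/67] → run F
t=32: vr[D=6144/335] → run D
t=33: vr[D=7168/335] → run D
t=34: (idle)
t=35: (idle)
t=36: (idle)
t=37: (idle)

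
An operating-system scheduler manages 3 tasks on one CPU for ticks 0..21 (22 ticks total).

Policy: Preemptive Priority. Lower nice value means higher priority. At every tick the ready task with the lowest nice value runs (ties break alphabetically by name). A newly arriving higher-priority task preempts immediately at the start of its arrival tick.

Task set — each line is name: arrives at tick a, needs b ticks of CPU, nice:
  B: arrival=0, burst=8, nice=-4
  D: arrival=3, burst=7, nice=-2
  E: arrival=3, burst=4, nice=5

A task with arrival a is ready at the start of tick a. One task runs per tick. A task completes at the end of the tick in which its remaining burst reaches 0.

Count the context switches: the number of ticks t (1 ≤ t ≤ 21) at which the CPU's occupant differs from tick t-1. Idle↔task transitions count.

t=0: ready={B} → run B
t=1: ready={B} → run B
t=2: ready={B} → run B
t=3: ready={B,D,E} → run B
t=4: ready={B,D,E} → run B
t=5: ready={B,D,E} → run B
t=6: ready={B,D,E} → run B
t=7: ready={B,D,E} → run B
t=8: ready={D,E} → run D
t=9: ready={D,E} → run D
t=10: ready={D,E} → run D
t=11: ready={D,E} → run D
t=12: ready={D,E} → run D
t=13: ready={D,E} → run D
t=14: ready={D,E} → run D
t=15: ready={E} → run E
t=16: ready={E} → run E
t=17: ready={E} → run E
t=18: ready={E} → run E
t=19: (idle)
t=20: (idle)
t=21: (idle)

context switches = 3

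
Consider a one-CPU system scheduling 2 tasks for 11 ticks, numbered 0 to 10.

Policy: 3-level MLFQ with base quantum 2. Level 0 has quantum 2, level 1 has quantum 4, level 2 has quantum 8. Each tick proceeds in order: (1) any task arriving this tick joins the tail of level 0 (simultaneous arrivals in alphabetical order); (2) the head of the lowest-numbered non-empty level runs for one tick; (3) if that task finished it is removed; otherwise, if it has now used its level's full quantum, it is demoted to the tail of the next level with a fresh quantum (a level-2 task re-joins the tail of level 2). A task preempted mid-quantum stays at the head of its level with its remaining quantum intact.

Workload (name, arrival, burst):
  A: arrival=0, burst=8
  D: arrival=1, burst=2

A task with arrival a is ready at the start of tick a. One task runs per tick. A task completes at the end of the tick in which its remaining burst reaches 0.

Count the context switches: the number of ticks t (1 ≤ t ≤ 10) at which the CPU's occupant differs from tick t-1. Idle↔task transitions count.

context switches = 3

t=0: L0/L1/L2 = A/-/- → run A
t=1: L0/L1/L2 = AD/-/- → run A
t=2: L0/L1/L2 = D/A/- → run D
t=3: L0/L1/L2 = D/A/- → run D
t=4: L0/L1/L2 = -/A/- → run A
t=5: L0/L1/L2 = -/A/- → run A
t=6: L0/L1/L2 = -/A/- → run A
t=7: L0/L1/L2 = -/A/- → run A
t=8: L0/L1/L2 = -/-/A → run A
t=9: L0/L1/L2 = -/-/A → run A
t=10: (idle)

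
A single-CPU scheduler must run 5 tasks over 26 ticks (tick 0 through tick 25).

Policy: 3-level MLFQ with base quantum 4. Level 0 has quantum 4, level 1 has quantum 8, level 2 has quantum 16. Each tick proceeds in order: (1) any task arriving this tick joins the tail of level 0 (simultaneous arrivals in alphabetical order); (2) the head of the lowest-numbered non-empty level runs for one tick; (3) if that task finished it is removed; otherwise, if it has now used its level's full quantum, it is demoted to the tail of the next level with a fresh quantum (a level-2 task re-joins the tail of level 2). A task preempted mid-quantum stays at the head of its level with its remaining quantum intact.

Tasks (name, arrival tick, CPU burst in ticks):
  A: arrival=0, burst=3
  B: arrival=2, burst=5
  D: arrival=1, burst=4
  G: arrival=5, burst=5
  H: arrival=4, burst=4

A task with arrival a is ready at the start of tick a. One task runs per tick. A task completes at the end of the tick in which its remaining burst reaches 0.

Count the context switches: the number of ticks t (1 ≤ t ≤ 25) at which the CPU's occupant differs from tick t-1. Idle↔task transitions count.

t=0: L0/L1/L2 = A/-/- → run A
t=1: L0/L1/L2 = AD/-/- → run A
t=2: L0/L1/L2 = ADB/-/- → run A
t=3: L0/L1/L2 = DB/-/- → run D
t=4: L0/L1/L2 = DBH/-/- → run D
t=5: L0/L1/L2 = DBHG/-/- → run D
t=6: L0/L1/L2 = DBHG/-/- → run D
t=7: L0/L1/L2 = BHG/-/- → run B
t=8: L0/L1/L2 = BHG/-/- → run B
t=9: L0/L1/L2 = BHG/-/- → run B
t=10: L0/L1/L2 = BHG/-/- → run B
t=11: L0/L1/L2 = HG/B/- → run H
t=12: L0/L1/L2 = HG/B/- → run H
t=13: L0/L1/L2 = HG/B/- → run H
t=14: L0/L1/L2 = HG/B/- → run H
t=15: L0/L1/L2 = G/B/- → run G
t=16: L0/L1/L2 = G/B/- → run G
t=17: L0/L1/L2 = G/B/- → run G
t=18: L0/L1/L2 = G/B/- → run G
t=19: L0/L1/L2 = -/BG/- → run B
t=20: L0/L1/L2 = -/G/- → run G
t=21: (idle)
t=22: (idle)
t=23: (idle)
t=24: (idle)
t=25: (idle)

context switches = 7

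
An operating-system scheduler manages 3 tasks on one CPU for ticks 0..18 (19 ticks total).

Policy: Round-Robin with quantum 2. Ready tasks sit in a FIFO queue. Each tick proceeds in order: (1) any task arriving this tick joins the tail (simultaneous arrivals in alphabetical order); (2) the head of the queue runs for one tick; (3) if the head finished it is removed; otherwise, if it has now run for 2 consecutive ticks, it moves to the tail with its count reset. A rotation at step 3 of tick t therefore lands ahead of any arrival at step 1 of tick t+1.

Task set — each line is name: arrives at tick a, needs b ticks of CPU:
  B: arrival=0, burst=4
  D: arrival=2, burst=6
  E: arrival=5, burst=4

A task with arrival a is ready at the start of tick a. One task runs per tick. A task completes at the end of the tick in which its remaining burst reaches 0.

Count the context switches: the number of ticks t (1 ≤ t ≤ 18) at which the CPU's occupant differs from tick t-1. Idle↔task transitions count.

context switches = 6

t=0: queue=[B] q_used=0 → run B
t=1: queue=[B] q_used=1 → run B
t=2: queue=[B,D] q_used=0 → run B
t=3: queue=[B,D] q_used=1 → run B
t=4: queue=[D] q_used=0 → run D
t=5: queue=[D,E] q_used=1 → run D
t=6: queue=[E,D] q_used=0 → run E
t=7: queue=[E,D] q_used=1 → run E
t=8: queue=[D,E] q_used=0 → run D
t=9: queue=[D,E] q_used=1 → run D
t=10: queue=[E,D] q_used=0 → run E
t=11: queue=[E,D] q_used=1 → run E
t=12: queue=[D] q_used=0 → run D
t=13: queue=[D] q_used=1 → run D
t=14: (idle)
t=15: (idle)
t=16: (idle)
t=17: (idle)
t=18: (idle)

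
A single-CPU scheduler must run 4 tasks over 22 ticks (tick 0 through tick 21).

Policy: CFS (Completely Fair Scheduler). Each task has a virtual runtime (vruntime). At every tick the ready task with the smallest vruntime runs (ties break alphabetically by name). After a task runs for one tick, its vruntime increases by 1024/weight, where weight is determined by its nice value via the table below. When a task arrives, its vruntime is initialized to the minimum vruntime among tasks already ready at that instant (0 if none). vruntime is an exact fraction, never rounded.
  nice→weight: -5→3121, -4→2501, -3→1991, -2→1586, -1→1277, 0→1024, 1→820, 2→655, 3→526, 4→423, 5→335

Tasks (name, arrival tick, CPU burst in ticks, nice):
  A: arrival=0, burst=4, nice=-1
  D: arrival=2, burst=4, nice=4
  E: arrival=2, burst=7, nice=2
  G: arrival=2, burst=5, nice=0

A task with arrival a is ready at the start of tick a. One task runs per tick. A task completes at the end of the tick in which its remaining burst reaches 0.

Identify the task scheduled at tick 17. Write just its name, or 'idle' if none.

t=0: vr[A=0] → run A
t=1: vr[A=1024/1277] → run A
t=2: vr[A=2048/1277 D=2048/1277 E=2048/1277 G=2048/1277] → run A
t=3: vr[A=3072/1277 D=2048/1277 E=2048/1277 G=2048/1277] → run D
t=4: vr[A=3072/1277 D=2173952/540171 E=2048/1277 G=2048/1277] → run E
t=5: vr[A=3072/1277 D=2173952/540171 E=2649088/836435 G=2048/1277] → run G
t=6: vr[A=3072/1277 D=2173952/540171 E=2649088/836435 G=3325/1277] → run A
t=7: vr[D=2173952/540171 E=2649088/836435 G=3325/1277] → run G
t=8: vr[D=2173952/540171 E=2649088/836435 G=4602/1277] → run E
t=9: vr[D=2173952/540171 E=3956736/836435 G=4602/1277] → run G
t=10: vr[D=2173952/540171 E=3956736/836435 G=5879/1277] → run D
t=11: vr[D=3481600/540171 E=3956736/836435 G=5879/1277] → run G
t=12: vr[D=3481600/540171 E=3956736/836435 G=7156/1277] → run E
t=13: vr[D=3481600/540171 E=5264384/836435 G=7156/1277] → run G
t=14: vr[D=3481600/540171 E=5264384/836435] → run E
t=15: vr[D=3481600/540171 E=6572032/836435] → run D
t=16: vr[D=1596416/180057 E=6572032/836435] → run E
t=17: vr[D=1596416/180057 E=1575936/167287] → run D
t=18: vr[E=1575936/167287] → run E
t=19: vr[E=9187328/836435] → run E
t=20: (idle)
t=21: (idle)

running at tick 17 = D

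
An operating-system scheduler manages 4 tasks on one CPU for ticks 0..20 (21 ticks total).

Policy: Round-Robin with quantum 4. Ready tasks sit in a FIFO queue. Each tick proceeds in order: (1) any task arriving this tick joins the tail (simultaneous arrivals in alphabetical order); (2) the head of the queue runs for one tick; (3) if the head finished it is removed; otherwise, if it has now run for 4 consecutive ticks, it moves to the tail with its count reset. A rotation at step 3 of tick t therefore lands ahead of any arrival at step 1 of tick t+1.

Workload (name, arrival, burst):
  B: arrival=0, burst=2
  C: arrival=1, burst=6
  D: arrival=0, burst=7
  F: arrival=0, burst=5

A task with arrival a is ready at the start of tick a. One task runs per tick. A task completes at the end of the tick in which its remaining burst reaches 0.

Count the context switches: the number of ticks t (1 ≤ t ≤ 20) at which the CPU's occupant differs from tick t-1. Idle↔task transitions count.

t=0: queue=[B,D,F] q_used=0 → run B
t=1: queue=[B,D,F,C] q_used=1 → run B
t=2: queue=[D,F,C] q_used=0 → run D
t=3: queue=[D,F,C] q_used=1 → run D
t=4: queue=[D,F,C] q_used=2 → run D
t=5: queue=[D,F,C] q_used=3 → run D
t=6: queue=[F,C,D] q_used=0 → run F
t=7: queue=[F,C,D] q_used=1 → run F
t=8: queue=[F,C,D] q_used=2 → run F
t=9: queue=[F,C,D] q_used=3 → run F
t=10: queue=[C,D,F] q_used=0 → run C
t=11: queue=[C,D,F] q_used=1 → run C
t=12: queue=[C,D,F] q_used=2 → run C
t=13: queue=[C,D,F] q_used=3 → run C
t=14: queue=[D,F,C] q_used=0 → run D
t=15: queue=[D,F,C] q_used=1 → run D
t=16: queue=[D,F,C] q_used=2 → run D
t=17: queue=[F,C] q_used=0 → run F
t=18: queue=[C] q_used=0 → run C
t=19: queue=[C] q_used=1 → run C
t=20: (idle)

context switches = 7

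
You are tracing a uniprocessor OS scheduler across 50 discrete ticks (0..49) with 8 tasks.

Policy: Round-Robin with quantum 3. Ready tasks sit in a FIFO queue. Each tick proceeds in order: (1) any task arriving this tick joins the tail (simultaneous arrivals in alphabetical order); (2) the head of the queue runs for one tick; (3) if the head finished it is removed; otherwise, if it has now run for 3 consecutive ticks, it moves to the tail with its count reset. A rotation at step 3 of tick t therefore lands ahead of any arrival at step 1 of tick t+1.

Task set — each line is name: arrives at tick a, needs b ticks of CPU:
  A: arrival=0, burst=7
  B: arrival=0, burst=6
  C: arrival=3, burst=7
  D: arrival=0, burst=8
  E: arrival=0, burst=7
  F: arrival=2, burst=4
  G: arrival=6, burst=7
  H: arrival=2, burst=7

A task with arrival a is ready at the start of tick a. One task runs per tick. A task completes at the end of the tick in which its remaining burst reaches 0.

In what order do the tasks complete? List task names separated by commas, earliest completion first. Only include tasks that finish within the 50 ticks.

t=0: queue=[A,B,D,E] q_used=0 → run A
t=1: queue=[A,B,D,E] q_used=1 → run A
t=2: queue=[A,B,D,E,F,H] q_used=2 → run A
t=3: queue=[B,D,E,F,H,A,C] q_used=0 → run B
t=4: queue=[B,D,E,F,H,A,C] q_used=1 → run B
t=5: queue=[B,D,E,F,H,A,C] q_used=2 → run B
t=6: queue=[D,E,F,H,A,C,B,G] q_used=0 → run D
t=7: queue=[D,E,F,H,A,C,B,G] q_used=1 → run D
t=8: queue=[D,E,F,H,A,C,B,G] q_used=2 → run D
t=9: queue=[E,F,H,A,C,B,G,D] q_used=0 → run E
t=10: queue=[E,F,H,A,C,B,G,D] q_used=1 → run E
t=11: queue=[E,F,H,A,C,B,G,D] q_used=2 → run E
t=12: queue=[F,H,A,C,B,G,D,E] q_used=0 → run F
t=13: queue=[F,H,A,C,B,G,D,E] q_used=1 → run F
t=14: queue=[F,H,A,C,B,G,D,E] q_used=2 → run F
t=15: queue=[H,A,C,B,G,D,E,F] q_used=0 → run H
t=16: queue=[H,A,C,B,G,D,E,F] q_used=1 → run H
t=17: queue=[H,A,C,B,G,D,E,F] q_used=2 → run H
t=18: queue=[A,C,B,G,D,E,F,H] q_used=0 → run A
t=19: queue=[A,C,B,G,D,E,F,H] q_used=1 → run A
t=20: queue=[A,C,B,G,D,E,F,H] q_used=2 → run A
t=21: queue=[C,B,G,D,E,F,H,A] q_used=0 → run C
t=22: queue=[C,B,G,D,E,F,H,A] q_used=1 → run C
t=23: queue=[C,B,G,D,E,F,H,A] q_used=2 → run C
t=24: queue=[B,G,D,E,F,H,A,C] q_used=0 → run B
t=25: queue=[B,G,D,E,F,H,A,C] q_used=1 → run B
t=26: queue=[B,G,D,E,F,H,A,C] q_used=2 → run B
t=27: queue=[G,D,E,F,H,A,C] q_used=0 → run G
t=28: queue=[G,D,E,F,H,A,C] q_used=1 → run G
t=29: queue=[G,D,E,F,H,A,C] q_used=2 → run G
t=30: queue=[D,E,F,H,A,C,G] q_used=0 → run D
t=31: queue=[D,E,F,H,A,C,G] q_used=1 → run D
t=32: queue=[D,E,F,H,A,C,G] q_used=2 → run D
t=33: queue=[E,F,H,A,C,G,D] q_used=0 → run E
t=34: queue=[E,F,H,A,C,G,D] q_used=1 → run E
t=35: queue=[E,F,H,A,C,G,D] q_used=2 → run E
t=36: queue=[F,H,A,C,G,D,E] q_used=0 → run F
t=37: queue=[H,A,C,G,D,E] q_used=0 → run H
t=38: queue=[H,A,C,G,D,E] q_used=1 → run H
t=39: queue=[H,A,C,G,D,E] q_used=2 → run H
t=40: queue=[A,C,G,D,E,H] q_used=0 → run A
t=41: queue=[C,G,D,E,H] q_used=0 → run C
t=42: queue=[C,G,D,E,H] q_used=1 → run C
t=43: queue=[C,G,D,E,H] q_used=2 → run C
t=44: queue=[G,D,E,H,C] q_used=0 → run G
t=45: queue=[G,D,E,H,C] q_used=1 → run G
t=46: queue=[G,D,E,H,C] q_used=2 → run G
t=47: queue=[D,E,H,C,G] q_used=0 → run D
t=48: queue=[D,E,H,C,G] q_used=1 → run D
t=49: queue=[E,H,C,G] q_used=0 → run E

completion order = B, F, A, D, E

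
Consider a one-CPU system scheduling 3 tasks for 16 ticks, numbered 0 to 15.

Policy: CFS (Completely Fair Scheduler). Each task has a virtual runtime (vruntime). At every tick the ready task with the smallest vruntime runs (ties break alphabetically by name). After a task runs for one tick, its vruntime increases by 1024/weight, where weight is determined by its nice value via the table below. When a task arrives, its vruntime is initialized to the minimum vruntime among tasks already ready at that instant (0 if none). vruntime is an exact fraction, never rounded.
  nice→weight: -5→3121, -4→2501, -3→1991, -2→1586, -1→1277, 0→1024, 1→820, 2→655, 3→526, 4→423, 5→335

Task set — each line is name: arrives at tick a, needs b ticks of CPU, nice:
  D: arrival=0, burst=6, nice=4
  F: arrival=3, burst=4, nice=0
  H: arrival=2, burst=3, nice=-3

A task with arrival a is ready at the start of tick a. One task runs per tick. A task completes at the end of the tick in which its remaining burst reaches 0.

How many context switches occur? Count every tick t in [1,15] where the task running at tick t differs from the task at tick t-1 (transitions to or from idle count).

t=0: vr[D=0] → run D
t=1: vr[D=1024/423] → run D
t=2: vr[D=2048/423 H=2048/423] → run D
t=3: vr[D=1024/141 F=2048/423 H=2048/423] → run F
t=4: vr[D=1024/141 F=2471/423 H=2048/423] → run H
t=5: vr[D=1024/141 F=2471/423 H=4510720/842193] → run H
t=6: vr[D=1024/141 F=2471/423 H=4943872/842193] → run F
t=7: vr[D=1024/141 F=2894/423 H=4943872/842193] → run H
t=8: vr[D=1024/141 F=2894/423] → run F
t=9: vr[D=1024/141 F=3317/423] → run D
t=10: vr[D=4096/423 F=3317/423] → run F
t=11: vr[D=4096/423] → run D
t=12: vr[D=5120/423] → run D
t=13: (idle)
t=14: (idle)
t=15: (idle)

context switches = 9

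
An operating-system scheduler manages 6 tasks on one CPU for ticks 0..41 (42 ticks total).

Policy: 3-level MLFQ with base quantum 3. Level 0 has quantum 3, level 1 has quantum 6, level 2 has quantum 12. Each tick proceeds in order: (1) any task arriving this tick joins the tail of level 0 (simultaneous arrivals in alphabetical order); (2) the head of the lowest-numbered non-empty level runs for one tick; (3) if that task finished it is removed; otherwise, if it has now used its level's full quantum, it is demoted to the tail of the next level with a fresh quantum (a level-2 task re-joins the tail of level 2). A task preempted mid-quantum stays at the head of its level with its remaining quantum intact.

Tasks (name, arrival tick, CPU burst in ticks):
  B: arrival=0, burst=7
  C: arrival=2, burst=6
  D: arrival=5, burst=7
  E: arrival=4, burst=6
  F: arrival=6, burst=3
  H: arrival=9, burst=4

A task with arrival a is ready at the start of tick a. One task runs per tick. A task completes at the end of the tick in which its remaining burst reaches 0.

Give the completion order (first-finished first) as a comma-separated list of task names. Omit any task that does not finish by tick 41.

completion order = F, B, C, E, D, H

t=0: L0/L1/L2 = B/-/- → run B
t=1: L0/L1/L2 = B/-/- → run B
t=2: L0/L1/L2 = BC/-/- → run B
t=3: L0/L1/L2 = C/B/- → run C
t=4: L0/L1/L2 = CE/B/- → run C
t=5: L0/L1/L2 = CED/B/- → run C
t=6: L0/L1/L2 = EDF/BC/- → run E
t=7: L0/L1/L2 = EDF/BC/- → run E
t=8: L0/L1/L2 = EDF/BC/- → run E
t=9: L0/L1/L2 = DFH/BCE/- → run D
t=10: L0/L1/L2 = DFH/BCE/- → run D
t=11: L0/L1/L2 = DFH/BCE/- → run D
t=12: L0/L1/L2 = FH/BCED/- → run F
t=13: L0/L1/L2 = FH/BCED/- → run F
t=14: L0/L1/L2 = FH/BCED/- → run F
t=15: L0/L1/L2 = H/BCED/- → run H
t=16: L0/L1/L2 = H/BCED/- → run H
t=17: L0/L1/L2 = H/BCED/- → run H
t=18: L0/L1/L2 = -/BCEDH/- → run B
t=19: L0/L1/L2 = -/BCEDH/- → run B
t=20: L0/L1/L2 = -/BCEDH/- → run B
t=21: L0/L1/L2 = -/BCEDH/- → run B
t=22: L0/L1/L2 = -/CEDH/- → run C
t=23: L0/L1/L2 = -/CEDH/- → run C
t=24: L0/L1/L2 = -/CEDH/- → run C
t=25: L0/L1/L2 = -/EDH/- → run E
t=26: L0/L1/L2 = -/EDH/- → run E
t=27: L0/L1/L2 = -/EDH/- → run E
t=28: L0/L1/L2 = -/DH/- → run D
t=29: L0/L1/L2 = -/DH/- → run D
t=30: L0/L1/L2 = -/DH/- → run D
t=31: L0/L1/L2 = -/DH/- → run D
t=32: L0/L1/L2 = -/H/- → run H
t=33: (idle)
t=34: (idle)
t=35: (idle)
t=36: (idle)
t=37: (idle)
t=38: (idle)
t=39: (idle)
t=40: (idle)
t=41: (idle)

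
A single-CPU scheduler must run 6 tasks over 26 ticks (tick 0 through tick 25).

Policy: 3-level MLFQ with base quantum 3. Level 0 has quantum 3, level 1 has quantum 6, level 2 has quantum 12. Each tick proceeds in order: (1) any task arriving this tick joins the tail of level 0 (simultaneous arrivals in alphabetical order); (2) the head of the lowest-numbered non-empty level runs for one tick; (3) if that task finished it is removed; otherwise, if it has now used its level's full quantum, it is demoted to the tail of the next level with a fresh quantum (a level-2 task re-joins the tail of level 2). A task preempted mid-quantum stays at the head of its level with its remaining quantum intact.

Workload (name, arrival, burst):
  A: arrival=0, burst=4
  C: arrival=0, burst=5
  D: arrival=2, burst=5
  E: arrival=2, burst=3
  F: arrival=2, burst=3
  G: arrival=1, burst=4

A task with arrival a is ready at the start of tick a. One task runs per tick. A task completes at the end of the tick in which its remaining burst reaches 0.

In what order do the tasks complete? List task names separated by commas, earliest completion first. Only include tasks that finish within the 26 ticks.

completion order = E, F, A, C, G, D

t=0: L0/L1/L2 = AC/-/- → run A
t=1: L0/L1/L2 = ACG/-/- → run A
t=2: L0/L1/L2 = ACGDEF/-/- → run A
t=3: L0/L1/L2 = CGDEF/A/- → run C
t=4: L0/L1/L2 = CGDEF/A/- → run C
t=5: L0/L1/L2 = CGDEF/A/- → run C
t=6: L0/L1/L2 = GDEF/AC/- → run G
t=7: L0/L1/L2 = GDEF/AC/- → run G
t=8: L0/L1/L2 = GDEF/AC/- → run G
t=9: L0/L1/L2 = DEF/ACG/- → run D
t=10: L0/L1/L2 = DEF/ACG/- → run D
t=11: L0/L1/L2 = DEF/ACG/- → run D
t=12: L0/L1/L2 = EF/ACGD/- → run E
t=13: L0/L1/L2 = EF/ACGD/- → run E
t=14: L0/L1/L2 = EF/ACGD/- → run E
t=15: L0/L1/L2 = F/ACGD/- → run F
t=16: L0/L1/L2 = F/ACGD/- → run F
t=17: L0/L1/L2 = F/ACGD/- → run F
t=18: L0/L1/L2 = -/ACGD/- → run A
t=19: L0/L1/L2 = -/CGD/- → run C
t=20: L0/L1/L2 = -/CGD/- → run C
t=21: L0/L1/L2 = -/GD/- → run G
t=22: L0/L1/L2 = -/D/- → run D
t=23: L0/L1/L2 = -/D/- → run D
t=24: (idle)
t=25: (idle)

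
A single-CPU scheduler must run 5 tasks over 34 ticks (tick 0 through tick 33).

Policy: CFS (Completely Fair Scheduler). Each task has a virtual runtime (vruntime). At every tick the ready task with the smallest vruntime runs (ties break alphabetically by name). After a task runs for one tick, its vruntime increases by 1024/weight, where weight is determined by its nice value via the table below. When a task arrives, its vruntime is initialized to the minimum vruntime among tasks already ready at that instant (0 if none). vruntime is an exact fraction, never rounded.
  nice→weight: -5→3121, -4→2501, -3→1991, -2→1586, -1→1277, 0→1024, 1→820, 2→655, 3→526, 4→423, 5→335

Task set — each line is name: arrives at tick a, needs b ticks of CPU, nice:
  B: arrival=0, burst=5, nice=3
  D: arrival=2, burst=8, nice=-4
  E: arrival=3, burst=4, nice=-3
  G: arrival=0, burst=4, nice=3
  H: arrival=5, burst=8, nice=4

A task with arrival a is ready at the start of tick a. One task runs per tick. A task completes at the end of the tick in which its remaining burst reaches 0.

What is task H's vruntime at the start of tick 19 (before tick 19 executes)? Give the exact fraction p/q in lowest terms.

t=0: vr[B=0 G=0] → run B
t=1: vr[B=512/263 G=0] → run G
t=2: vr[B=512/263 D=512/263 G=512/263] → run B
t=3: vr[B=1024/263 D=512/263 E=512/263 G=512/263] → run D
t=4: vr[B=1024/263 D=1549824/657763 E=512/263 G=512/263] → run E
t=5: vr[B=1024/263 D=1549824/657763 E=1288704/523633 G=512/263 H=512/263] → run G
t=6: vr[B=1024/263 D=1549824/657763 E=1288704/523633 G=1024/263 H=512/263] → run H
t=7: vr[B=1024/263 D=1549824/657763 E=1288704/523633 G=1024/263 H=485888/111249] → run D
t=8: vr[B=1024/263 D=1819136/657763 E=1288704/523633 G=1024/263 H=485888/111249] → run E
t=9: vr[B=1024/263 D=1819136/657763 E=1558016/523633 G=1024/263 H=485888/111249] → run D
t=10: vr[B=1024/263 D=2088448/657763 E=1558016/523633 G=1024/263 H=485888/111249] → run E
t=11: vr[B=1024/263 D=2088448/657763 E=1827328/523633 G=1024/263 H=485888/111249] → run D
t=12: vr[B=1024/263 D=2357760/657763 E=1827328/523633 G=1024/263 H=485888/111249] → run E
t=13: vr[B=1024/263 D=2357760/657763 G=1024/263 H=485888/111249] → run D
t=14: vr[B=1024/263 D=2627072/657763 G=1024/263 H=485888/111249] → run B
t=15: vr[B=1536/263 D=2627072/657763 G=1024/263 H=485888/111249] → run G
t=16: vr[B=1536/263 D=2627072/657763 G=1536/263 H=485888/111249] → run D
t=17: vr[B=1536/263 D=2896384/657763 G=1536/263 H=485888/111249] → run H
t=18: vr[B=1536/263 D=2896384/657763 G=1536/263 H=755200/111249] → run D
t=19: vr[B=1536/263 D=3165696/657763 G=1536/263 H=755200/111249] → run D
t=20: vr[B=1536/263 G=1536/263 H=755200/111249] → run B
t=21: vr[B=2048/263 G=1536/263 H=755200/111249] → run G
t=22: vr[B=2048/263 H=755200/111249] → run H
t=23: vr[B=2048/263 H=341504/37083] → run B
t=24: vr[H=341504/37083] → run H
t=25: vr[H=1293824/111249] → run H
t=26: vr[H=1563136/111249] → run H
t=27: vr[H=610816/37083] → run H
t=28: vr[H=2101760/111249] → run H
t=29: (idle)
t=30: (idle)
t=31: (idle)
t=32: (idle)
t=33: (idle)

vruntime(H, start of tick 19) = 755200/111249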